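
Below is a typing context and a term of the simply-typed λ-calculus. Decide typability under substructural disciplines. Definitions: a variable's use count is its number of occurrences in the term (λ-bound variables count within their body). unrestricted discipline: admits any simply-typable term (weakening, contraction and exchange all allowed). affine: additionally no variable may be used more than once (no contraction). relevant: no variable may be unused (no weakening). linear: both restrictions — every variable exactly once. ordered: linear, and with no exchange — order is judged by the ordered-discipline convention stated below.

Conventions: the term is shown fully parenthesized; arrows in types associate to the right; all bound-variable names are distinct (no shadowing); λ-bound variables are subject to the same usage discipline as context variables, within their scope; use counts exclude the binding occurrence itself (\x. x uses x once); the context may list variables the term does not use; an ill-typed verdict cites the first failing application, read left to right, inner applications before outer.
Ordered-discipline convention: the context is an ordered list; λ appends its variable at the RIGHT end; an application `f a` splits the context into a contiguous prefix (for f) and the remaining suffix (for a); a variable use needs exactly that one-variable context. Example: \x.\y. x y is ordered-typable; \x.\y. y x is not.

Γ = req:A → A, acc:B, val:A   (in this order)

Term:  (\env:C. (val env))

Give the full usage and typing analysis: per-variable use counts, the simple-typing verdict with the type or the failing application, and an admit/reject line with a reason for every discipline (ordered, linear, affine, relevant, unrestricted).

counts: req=0; acc=0; val=1; env (λ-bound)=1
left-to-right use order: val, env
typing: ill-typed: non-function type A applied to an argument
ordered ✗ (fails simple typing)
linear ✗ (a type mismatch blocks all five)
affine ✗ (the type mismatch rejects it)
relevant ✗ (not simply typable)
unrestricted ✗ (fails simple typing)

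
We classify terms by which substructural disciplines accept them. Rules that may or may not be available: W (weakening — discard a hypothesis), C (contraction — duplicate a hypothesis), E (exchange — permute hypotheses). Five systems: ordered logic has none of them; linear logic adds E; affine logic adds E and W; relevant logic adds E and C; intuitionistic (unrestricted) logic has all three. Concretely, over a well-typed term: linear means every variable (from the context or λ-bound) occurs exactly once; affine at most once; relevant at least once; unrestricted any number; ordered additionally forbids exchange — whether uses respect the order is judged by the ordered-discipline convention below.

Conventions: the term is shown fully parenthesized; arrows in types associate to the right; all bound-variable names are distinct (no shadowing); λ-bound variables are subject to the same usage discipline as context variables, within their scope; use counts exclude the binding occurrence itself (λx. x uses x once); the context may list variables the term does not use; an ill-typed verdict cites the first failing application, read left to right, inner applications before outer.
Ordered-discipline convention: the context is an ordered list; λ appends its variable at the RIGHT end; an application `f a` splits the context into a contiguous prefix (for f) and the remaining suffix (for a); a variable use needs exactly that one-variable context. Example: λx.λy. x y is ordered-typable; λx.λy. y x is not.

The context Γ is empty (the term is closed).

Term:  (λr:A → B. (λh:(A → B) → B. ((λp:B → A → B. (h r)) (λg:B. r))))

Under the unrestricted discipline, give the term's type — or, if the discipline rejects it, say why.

term : (A → B) → ((A → B) → B) → B
counts: r [bound]: 2, h [bound]: 1, p [bound]: 0, g [bound]: 0
left-to-right use order: h, r, r
typing: the term checks, with type (A → B) → ((A → B) → B) → B
all disciplines: ordered ✗; linear ✗; affine ✗; relevant ✗; unrestricted ✓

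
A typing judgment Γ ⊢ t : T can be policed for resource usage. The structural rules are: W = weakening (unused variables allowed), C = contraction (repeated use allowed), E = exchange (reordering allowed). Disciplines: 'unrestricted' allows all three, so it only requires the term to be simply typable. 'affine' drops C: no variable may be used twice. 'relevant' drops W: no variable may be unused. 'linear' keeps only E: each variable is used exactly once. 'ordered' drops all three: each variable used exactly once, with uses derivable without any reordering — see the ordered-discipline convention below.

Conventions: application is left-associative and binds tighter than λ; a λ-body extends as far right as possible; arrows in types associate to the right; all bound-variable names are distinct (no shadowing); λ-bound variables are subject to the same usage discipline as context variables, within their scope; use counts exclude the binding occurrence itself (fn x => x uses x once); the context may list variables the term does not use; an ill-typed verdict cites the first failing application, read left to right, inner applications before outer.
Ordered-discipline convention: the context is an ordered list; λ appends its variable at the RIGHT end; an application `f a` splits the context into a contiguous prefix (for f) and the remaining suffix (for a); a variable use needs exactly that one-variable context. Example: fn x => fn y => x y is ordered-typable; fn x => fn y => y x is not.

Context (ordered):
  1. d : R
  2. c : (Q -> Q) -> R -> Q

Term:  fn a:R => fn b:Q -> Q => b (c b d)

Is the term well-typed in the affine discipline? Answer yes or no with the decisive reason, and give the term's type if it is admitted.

no — repeated use of b ×2
use counts: d ×1, c ×1, a [bound] ×0, b [bound] ×2
use order (left to right): b, c, b, d
typing: well-typed — term : R -> (Q -> Q) -> Q
summary: ordered ✗, linear ✗, affine ✗, relevant ✗, unrestricted ✓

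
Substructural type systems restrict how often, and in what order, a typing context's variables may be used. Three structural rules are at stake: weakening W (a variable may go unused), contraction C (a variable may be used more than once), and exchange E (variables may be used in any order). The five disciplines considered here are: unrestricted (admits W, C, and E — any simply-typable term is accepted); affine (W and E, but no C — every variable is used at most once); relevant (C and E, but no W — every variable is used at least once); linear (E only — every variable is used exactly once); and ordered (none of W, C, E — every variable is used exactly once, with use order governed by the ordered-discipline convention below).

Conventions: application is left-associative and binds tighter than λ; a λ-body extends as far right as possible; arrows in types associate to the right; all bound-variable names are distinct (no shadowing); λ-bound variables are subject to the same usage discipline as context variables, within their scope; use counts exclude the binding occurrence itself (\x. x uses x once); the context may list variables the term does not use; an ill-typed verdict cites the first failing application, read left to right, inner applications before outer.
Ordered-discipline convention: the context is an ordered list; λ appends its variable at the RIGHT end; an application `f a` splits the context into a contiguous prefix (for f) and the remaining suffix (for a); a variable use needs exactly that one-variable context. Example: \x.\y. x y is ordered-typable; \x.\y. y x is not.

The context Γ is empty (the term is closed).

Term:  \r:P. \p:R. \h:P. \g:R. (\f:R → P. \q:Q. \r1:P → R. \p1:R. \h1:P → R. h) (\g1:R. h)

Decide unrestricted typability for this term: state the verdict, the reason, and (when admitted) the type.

yes — well-typed at P → R → P → R → Q → (P → R) → R → (P → R) → P; no restrictions here; term : P → R → P → R → Q → (P → R) → R → (P → R) → P
use counts: r (λ-bound): 0; p (λ-bound): 0; h (λ-bound): 2; g (λ-bound): 0; f (λ-bound): 0; q (λ-bound): 0; r1 (λ-bound): 0; p1 (λ-bound): 0; h1 (λ-bound): 0; g1 (λ-bound): 0
use order (left to right): h, h
typing: well-typed — term : P → R → P → R → Q → (P → R) → R → (P → R) → P
across the five disciplines: ordered ✗ · linear ✗ · affine ✗ · relevant ✗ · unrestricted ✓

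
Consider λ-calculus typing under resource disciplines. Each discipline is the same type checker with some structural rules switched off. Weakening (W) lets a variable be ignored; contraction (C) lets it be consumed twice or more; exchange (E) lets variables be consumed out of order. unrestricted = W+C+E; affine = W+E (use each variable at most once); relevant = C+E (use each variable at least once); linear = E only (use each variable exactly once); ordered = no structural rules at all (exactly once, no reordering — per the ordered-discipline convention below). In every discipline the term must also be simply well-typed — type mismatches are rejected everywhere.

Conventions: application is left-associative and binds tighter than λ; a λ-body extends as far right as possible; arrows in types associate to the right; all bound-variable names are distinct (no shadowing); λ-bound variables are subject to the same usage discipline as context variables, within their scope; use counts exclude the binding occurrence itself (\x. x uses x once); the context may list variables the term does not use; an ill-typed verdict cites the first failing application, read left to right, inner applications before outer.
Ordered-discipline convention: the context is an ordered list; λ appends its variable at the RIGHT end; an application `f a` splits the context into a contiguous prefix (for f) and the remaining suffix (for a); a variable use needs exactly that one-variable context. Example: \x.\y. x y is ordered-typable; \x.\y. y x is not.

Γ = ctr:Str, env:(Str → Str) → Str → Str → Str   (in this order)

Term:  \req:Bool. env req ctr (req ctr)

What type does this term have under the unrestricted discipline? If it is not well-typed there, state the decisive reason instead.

not well-typed under unrestricted — fails simple typing
usage: ctr ×2; env ×1; req [bound] ×2
left-to-right use order: env, req, ctr, req, ctr
typing: ill-typed: a function awaiting Str → Str gets Bool
across the five disciplines: ordered ✗ · linear ✗ · affine ✗ · relevant ✗ · unrestricted ✗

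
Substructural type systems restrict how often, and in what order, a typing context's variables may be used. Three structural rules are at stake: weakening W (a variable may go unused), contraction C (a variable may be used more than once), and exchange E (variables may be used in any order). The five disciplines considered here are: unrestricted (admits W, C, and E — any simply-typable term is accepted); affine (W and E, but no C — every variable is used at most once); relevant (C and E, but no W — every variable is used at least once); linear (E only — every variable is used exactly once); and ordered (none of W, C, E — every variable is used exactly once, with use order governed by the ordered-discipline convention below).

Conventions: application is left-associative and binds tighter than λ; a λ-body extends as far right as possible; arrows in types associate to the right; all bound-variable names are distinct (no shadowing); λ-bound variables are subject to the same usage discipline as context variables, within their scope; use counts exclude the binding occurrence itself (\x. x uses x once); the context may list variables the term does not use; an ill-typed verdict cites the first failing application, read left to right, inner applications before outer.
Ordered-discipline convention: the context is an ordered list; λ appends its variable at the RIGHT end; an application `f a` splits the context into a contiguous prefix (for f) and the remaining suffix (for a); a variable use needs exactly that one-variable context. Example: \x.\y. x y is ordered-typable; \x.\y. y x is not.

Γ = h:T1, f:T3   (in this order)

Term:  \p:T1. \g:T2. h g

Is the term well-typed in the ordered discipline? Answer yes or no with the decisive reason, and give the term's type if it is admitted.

no — a type mismatch blocks all five
use counts: h=1, f=0, p [bound]=0, g [bound]=1
left-to-right use order: h, g
typing: ill-typed: non-arrow in function slot: T1
summary: ordered ✗ | linear ✗ | affine ✗ | relevant ✗ | unrestricted ✗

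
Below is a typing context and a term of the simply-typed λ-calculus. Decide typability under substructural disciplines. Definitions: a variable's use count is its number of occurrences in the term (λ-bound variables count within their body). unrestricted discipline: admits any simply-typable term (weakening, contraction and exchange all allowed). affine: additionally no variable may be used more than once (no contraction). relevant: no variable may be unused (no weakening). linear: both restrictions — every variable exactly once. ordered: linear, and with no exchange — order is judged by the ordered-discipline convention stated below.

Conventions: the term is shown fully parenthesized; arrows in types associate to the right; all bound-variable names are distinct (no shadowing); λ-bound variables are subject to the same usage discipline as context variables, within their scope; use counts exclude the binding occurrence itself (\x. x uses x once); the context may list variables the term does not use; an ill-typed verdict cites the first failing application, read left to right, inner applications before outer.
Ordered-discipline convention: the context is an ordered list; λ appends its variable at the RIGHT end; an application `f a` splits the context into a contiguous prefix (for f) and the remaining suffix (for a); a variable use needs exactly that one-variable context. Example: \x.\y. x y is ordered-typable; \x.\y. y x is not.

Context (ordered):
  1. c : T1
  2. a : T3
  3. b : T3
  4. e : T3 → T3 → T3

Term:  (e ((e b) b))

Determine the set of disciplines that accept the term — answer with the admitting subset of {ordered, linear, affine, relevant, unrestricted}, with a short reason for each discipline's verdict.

accepted by: unrestricted
variable uses: c=0; a=0; b=2; e=2
use order (left to right): e, e, b, b
typing: well-typed at T3 → T3
ordered: ✗, b ×2, e ×2 used more than once (contraction); unused: c, a — weakening required
linear: ✗, b ×2, e ×2 used more than once (contraction); unused: c, a — weakening required
affine: ✗, b ×2, e ×2 used more than once (contraction)
relevant: ✗, unused: c, a — weakening required
unrestricted: ✓, type-checks (T3 → T3) and nothing is barred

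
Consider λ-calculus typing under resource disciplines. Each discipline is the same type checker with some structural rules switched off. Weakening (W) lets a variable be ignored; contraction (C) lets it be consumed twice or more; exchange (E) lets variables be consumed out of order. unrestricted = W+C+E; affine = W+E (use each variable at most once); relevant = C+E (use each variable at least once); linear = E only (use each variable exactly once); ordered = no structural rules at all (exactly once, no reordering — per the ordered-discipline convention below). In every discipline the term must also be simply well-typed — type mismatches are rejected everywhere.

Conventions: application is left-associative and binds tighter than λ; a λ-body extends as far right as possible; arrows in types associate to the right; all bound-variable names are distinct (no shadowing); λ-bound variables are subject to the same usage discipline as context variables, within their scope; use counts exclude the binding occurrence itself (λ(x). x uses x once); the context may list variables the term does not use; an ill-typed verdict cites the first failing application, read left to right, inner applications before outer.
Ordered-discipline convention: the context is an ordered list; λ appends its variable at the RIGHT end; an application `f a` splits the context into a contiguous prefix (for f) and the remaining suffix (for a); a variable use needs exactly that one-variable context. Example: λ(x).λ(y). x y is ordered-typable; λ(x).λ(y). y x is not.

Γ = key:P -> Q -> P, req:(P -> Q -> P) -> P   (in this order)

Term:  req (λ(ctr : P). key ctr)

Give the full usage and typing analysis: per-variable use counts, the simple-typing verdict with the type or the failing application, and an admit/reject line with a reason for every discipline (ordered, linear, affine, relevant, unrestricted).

usage: key=1, req=1, ctr [bound]=1
left-to-right use order: req, key, ctr
typing: ✓ — P
ordered: ✗ — use order req, key, ctr needs exchange
linear: ✓ — single use per variable (key, req, ctr)
affine: ✓ — key, req, ctr: no repeats, contraction unneeded
relevant: ✓ — none of key, req, ctr goes unused
unrestricted: ✓ — well-typed at P; no restrictions here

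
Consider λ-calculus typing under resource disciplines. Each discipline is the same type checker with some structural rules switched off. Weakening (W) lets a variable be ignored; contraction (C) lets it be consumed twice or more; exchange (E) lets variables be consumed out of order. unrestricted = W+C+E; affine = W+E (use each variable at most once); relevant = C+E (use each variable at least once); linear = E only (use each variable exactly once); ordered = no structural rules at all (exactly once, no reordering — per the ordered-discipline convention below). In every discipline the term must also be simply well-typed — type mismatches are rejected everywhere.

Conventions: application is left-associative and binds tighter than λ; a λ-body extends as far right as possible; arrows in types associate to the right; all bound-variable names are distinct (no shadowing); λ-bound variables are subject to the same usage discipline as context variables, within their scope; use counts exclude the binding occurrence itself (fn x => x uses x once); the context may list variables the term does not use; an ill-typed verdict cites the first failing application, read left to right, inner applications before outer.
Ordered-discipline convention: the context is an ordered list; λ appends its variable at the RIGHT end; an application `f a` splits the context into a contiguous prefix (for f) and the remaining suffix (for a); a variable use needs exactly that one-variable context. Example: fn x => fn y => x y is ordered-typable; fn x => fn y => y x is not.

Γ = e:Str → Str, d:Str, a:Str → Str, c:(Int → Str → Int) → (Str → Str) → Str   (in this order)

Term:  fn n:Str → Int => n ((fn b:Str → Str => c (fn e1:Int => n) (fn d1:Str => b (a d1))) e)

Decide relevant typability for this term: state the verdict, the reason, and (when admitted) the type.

no — d, e1 never used (weakening)
usage: e: 1×, d: 0×, a: 1×, c: 1×, n (λ-bound): 2×, b (λ-bound): 1×, e1 (λ-bound): 0×, d1 (λ-bound): 1×
uses in reading order: n, c, n, b, a, d1, e
typing: ✓ — (Str → Int) → Int
across the five disciplines: ordered ✗ · linear ✗ · affine ✗ · relevant ✗ · unrestricted ✓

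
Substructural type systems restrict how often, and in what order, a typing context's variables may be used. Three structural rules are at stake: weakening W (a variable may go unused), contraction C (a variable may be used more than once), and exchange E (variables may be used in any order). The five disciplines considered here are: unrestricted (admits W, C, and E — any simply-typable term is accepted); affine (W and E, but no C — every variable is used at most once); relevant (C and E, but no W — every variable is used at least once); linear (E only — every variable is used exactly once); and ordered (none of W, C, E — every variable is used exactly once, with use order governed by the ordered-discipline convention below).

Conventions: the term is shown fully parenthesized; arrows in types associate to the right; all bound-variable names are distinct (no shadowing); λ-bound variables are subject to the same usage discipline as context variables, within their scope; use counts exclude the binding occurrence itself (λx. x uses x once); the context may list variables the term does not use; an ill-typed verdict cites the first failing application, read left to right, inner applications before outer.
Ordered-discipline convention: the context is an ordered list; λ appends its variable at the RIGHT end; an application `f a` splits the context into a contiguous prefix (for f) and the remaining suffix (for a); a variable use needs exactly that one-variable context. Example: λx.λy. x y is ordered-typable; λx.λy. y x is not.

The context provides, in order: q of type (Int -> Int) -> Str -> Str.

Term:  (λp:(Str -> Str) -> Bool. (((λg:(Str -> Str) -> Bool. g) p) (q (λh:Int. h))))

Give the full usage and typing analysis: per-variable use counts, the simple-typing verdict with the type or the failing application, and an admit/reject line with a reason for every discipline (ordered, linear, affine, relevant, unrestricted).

variable uses: q=1; p (λ-bound)=1; g (λ-bound)=1; h (λ-bound)=1
uses in reading order: g, p, q, h
typing: the term checks, with type ((Str -> Str) -> Bool) -> Bool
ordered ✗ (no contiguous prefix/suffix split fits g, p, q, h)
linear ✓ (exactly-once usage across q, p, g, h)
affine ✓ (at most one use each (q, p, g, h))
relevant ✓ (none of q, p, g, h goes unused)
unrestricted ✓ (typability at ((Str -> Str) -> Bool) -> Bool is all that's needed)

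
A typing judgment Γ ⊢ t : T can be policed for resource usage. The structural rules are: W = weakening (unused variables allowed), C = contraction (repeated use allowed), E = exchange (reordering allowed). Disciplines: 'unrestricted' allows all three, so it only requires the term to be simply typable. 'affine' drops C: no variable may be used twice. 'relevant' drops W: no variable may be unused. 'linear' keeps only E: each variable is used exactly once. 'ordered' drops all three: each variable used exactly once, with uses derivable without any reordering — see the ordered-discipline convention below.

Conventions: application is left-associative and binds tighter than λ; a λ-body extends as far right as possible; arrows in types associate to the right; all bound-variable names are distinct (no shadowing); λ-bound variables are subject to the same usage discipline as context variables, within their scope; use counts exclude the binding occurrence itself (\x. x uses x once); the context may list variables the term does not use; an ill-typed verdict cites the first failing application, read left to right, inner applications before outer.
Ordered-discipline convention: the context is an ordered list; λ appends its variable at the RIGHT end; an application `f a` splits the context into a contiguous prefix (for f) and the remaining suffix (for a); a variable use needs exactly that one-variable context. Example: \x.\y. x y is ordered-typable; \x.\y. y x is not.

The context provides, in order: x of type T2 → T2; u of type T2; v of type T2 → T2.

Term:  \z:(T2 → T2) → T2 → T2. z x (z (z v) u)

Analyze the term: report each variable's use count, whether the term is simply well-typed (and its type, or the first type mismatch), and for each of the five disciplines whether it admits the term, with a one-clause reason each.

usage: x=1, u=1, v=1, z [bound]=3
order of uses: z, x, z, z, v, u
typing: well-typed at ((T2 → T2) → T2 → T2) → T2
ordered ✗ (repeated use of z ×3)
linear ✗ (repeated use of z ×3)
affine ✗ (repeated use of z ×3)
relevant ✓ (none of x, u, v, z goes unused)
unrestricted ✓ (typability at ((T2 → T2) → T2 → T2) → T2 is all that's needed)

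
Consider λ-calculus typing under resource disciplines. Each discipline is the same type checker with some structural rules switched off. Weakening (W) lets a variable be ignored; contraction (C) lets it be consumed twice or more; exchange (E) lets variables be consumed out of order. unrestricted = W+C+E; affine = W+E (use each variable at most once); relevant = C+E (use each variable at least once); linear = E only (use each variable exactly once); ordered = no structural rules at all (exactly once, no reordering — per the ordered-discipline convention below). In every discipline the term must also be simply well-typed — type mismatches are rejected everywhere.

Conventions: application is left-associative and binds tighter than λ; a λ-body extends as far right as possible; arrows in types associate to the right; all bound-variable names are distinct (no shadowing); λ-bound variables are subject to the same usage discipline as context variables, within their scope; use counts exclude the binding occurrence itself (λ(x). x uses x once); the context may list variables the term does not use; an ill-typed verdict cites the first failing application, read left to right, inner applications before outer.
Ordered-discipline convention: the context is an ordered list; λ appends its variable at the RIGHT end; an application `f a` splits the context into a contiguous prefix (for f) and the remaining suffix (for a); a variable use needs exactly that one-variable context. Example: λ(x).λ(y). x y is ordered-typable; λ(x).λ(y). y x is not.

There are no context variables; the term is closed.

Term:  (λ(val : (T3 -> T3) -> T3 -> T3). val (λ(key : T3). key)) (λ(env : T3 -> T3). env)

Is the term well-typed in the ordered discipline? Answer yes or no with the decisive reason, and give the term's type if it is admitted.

yes — single-use (val, key, env), ordered derivation ok; term : T3 -> T3
counts: val [bound]: 1; key [bound]: 1; env [bound]: 1
left-to-right use order: val, key, env
typing: the term checks, with type T3 -> T3
across the five disciplines: ordered ✓, linear ✓, affine ✓, relevant ✓, unrestricted ✓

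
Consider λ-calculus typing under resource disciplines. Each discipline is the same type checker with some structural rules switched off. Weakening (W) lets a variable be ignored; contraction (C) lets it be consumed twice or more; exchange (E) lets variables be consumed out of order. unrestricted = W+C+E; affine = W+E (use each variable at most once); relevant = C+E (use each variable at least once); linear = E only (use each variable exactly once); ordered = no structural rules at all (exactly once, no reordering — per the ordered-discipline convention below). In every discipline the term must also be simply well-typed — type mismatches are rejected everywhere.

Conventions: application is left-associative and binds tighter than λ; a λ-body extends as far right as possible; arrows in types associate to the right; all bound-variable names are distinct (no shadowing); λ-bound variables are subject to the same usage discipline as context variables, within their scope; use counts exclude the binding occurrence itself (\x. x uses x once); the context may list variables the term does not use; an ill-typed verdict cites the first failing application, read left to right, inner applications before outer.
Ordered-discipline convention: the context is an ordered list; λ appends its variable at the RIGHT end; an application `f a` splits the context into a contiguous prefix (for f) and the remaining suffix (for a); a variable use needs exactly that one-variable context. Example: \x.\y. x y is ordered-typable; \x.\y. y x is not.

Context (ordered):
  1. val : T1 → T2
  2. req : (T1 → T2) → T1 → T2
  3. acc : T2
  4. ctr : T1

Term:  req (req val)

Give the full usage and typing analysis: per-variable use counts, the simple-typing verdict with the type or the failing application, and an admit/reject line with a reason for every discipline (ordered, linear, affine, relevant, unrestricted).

use counts: val ×1; req ×2; acc ×0; ctr ×0
left-to-right use order: req, req, val
typing: well-typed — term : T1 → T2
ordered: ✗ — repeated use of req ×2; acc, ctr left unused
linear: ✗ — repeated use of req ×2; acc, ctr left unused
affine: ✗ — repeated use of req ×2
relevant: ✗ — acc, ctr left unused
unrestricted: ✓ — type-checks (T1 → T2) and nothing is barred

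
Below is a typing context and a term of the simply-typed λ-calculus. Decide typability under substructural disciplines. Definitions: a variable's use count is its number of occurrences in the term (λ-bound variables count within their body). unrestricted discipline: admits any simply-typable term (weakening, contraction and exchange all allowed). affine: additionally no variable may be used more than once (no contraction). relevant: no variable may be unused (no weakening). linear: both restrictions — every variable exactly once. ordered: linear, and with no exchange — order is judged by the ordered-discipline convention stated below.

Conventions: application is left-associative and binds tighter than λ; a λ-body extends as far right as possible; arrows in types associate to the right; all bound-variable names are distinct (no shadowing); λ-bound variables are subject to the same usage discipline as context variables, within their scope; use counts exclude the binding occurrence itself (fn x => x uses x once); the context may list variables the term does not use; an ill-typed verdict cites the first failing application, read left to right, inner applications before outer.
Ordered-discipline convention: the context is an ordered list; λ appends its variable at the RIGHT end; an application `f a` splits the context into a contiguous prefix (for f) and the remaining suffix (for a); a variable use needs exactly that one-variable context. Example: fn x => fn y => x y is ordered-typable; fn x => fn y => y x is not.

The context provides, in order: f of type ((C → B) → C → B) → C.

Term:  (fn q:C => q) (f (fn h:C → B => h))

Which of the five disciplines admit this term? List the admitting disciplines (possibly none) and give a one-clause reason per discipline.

admitted by: ordered, linear, affine, relevant, unrestricted
use counts: f=1, q [bound]=1, h [bound]=1
left-to-right use order: q, f, h
typing: well-typed — term : C
ordered ✓ (f, q, h: once each, no exchange needed)
linear ✓ (single use per variable (f, q, h))
affine ✓ (no duplicate uses among f, q, h)
relevant ✓ (none of f, q, h goes unused)
unrestricted ✓ (well-typed at C; no restrictions here)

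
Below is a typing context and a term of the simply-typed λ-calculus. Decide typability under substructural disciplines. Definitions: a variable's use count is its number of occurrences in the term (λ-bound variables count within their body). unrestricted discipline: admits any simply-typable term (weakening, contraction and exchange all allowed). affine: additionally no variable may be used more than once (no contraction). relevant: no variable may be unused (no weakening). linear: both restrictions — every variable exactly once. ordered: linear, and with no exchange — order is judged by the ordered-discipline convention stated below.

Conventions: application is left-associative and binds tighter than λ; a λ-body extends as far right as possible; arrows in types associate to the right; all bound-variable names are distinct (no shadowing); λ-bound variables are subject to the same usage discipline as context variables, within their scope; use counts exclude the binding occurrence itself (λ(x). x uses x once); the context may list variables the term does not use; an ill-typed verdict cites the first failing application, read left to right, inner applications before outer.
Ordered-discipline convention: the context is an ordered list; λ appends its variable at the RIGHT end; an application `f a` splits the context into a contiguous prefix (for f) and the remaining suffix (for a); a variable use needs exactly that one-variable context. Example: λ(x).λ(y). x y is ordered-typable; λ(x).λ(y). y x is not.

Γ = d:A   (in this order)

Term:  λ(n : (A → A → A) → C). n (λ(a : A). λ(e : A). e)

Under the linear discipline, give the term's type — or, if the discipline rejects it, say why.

not well-typed under linear — d, a never used (weakening)
variable uses: d=0; n (bound)=1; a (bound)=0; e (bound)=1
use order (left to right): n, e
typing: ✓ — ((A → A → A) → C) → C
all disciplines: ordered ✗, linear ✗, affine ✓, relevant ✗, unrestricted ✓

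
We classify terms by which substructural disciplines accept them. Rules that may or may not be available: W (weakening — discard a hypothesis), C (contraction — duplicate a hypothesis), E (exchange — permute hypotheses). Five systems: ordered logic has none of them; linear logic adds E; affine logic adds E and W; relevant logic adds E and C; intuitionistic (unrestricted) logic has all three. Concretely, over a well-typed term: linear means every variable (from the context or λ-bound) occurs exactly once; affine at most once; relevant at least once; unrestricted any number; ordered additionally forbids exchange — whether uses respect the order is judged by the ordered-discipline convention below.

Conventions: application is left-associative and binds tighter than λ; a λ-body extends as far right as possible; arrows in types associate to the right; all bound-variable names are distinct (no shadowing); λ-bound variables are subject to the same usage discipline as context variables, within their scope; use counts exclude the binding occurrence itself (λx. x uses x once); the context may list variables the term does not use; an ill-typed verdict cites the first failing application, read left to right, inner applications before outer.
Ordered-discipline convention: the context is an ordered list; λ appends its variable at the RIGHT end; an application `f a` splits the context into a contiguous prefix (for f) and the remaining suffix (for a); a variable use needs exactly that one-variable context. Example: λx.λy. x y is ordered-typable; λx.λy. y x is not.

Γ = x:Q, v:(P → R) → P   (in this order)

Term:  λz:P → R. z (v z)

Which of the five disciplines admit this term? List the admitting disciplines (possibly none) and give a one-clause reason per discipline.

accepted by: unrestricted
variable uses: x=0, v=1, z [bound]=2
uses in reading order: z, v, z
typing: well-typed at (P → R) → R
ordered: ✗, needs contraction — z ×2; unused: x — weakening required
linear: ✗, needs contraction — z ×2; unused: x — weakening required
affine: ✗, needs contraction — z ×2
relevant: ✗, unused: x — weakening required
unrestricted: ✓, type-checks ((P → R) → R) and nothing is barred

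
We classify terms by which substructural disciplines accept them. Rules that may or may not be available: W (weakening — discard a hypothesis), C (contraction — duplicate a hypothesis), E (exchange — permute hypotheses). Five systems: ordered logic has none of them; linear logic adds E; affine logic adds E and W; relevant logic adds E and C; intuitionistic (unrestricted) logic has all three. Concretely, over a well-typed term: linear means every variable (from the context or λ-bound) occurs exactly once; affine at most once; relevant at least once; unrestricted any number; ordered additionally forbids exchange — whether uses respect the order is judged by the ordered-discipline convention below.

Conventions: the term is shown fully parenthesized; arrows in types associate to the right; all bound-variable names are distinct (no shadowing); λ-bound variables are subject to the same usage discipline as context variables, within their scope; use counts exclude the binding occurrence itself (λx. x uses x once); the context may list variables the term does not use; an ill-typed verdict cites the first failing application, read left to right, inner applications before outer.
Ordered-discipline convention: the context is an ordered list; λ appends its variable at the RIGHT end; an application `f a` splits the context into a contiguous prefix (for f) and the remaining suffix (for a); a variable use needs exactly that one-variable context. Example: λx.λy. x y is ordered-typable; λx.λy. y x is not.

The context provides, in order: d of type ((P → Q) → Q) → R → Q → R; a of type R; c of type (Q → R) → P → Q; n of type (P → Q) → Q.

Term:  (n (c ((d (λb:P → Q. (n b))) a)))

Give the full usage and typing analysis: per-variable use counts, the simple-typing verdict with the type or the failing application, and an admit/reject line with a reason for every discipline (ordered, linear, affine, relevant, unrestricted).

variable uses: d=1; a=1; c=1; n=2; b (bound)=1
order of uses: n, c, d, n, b, a
typing: well-typed — term : Q
ordered: ✗, repeated use of n ×2
linear: ✗, repeated use of n ×2
affine: ✗, repeated use of n ×2
relevant: ✓, d, a, c, n, b: all used, weakening unneeded
unrestricted: ✓, simply typable at Q; W, C, E all held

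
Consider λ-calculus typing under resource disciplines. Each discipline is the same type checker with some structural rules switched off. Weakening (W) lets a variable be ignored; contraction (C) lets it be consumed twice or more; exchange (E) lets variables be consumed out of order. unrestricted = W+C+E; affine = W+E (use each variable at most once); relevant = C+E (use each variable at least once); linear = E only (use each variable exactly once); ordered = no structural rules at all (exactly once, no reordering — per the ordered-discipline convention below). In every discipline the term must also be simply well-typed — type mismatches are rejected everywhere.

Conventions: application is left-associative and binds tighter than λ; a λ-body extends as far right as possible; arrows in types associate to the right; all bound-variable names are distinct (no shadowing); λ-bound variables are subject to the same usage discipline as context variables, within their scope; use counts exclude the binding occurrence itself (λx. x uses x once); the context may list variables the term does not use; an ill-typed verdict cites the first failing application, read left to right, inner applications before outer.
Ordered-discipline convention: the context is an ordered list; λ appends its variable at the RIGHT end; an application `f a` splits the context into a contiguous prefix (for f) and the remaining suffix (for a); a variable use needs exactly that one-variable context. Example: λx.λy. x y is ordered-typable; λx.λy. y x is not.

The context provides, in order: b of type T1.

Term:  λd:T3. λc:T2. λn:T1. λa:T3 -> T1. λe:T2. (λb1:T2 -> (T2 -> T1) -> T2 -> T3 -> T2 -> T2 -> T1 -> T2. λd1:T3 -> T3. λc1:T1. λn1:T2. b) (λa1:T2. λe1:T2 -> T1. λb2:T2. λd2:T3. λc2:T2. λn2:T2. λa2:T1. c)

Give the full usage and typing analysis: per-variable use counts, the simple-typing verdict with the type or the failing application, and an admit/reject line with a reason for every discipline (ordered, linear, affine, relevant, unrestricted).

use counts: b=1; d (λ-bound)=0; c (λ-bound)=1; n (λ-bound)=0; a (λ-bound)=0; e (λ-bound)=0; b1 (λ-bound)=0; d1 (λ-bound)=0; c1 (λ-bound)=0; n1 (λ-bound)=0; a1 (λ-bound)=0; e1 (λ-bound)=0; b2 (λ-bound)=0; d2 (λ-bound)=0; c2 (λ-bound)=0; n2 (λ-bound)=0; a2 (λ-bound)=0
uses in reading order: b, c
typing: well-typed — term : T3 -> T2 -> T1 -> (T3 -> T1) -> T2 -> (T3 -> T3) -> T1 -> T2 -> T1
ordered ✗ (needs weakening: d, n, a, e, b1, d1, c1, n1, a1, e1, b2, d2, c2, n2, a2 unused)
linear ✗ (needs weakening: d, n, a, e, b1, d1, c1, n1, a1, e1, b2, d2, c2, n2, a2 unused)
affine ✓ (at most one use each (b, d, c, n, a, e, b1, d1, c1, n1, a1, e1, b2, d2, c2, n2, a2))
relevant ✗ (needs weakening: d, n, a, e, b1, d1, c1, n1, a1, e1, b2, d2, c2, n2, a2 unused)
unrestricted ✓ (simply typable at T3 -> T2 -> T1 -> (T3 -> T1) -> T2 -> (T3 -> T3) -> T1 -> T2 -> T1; W, C, E all held)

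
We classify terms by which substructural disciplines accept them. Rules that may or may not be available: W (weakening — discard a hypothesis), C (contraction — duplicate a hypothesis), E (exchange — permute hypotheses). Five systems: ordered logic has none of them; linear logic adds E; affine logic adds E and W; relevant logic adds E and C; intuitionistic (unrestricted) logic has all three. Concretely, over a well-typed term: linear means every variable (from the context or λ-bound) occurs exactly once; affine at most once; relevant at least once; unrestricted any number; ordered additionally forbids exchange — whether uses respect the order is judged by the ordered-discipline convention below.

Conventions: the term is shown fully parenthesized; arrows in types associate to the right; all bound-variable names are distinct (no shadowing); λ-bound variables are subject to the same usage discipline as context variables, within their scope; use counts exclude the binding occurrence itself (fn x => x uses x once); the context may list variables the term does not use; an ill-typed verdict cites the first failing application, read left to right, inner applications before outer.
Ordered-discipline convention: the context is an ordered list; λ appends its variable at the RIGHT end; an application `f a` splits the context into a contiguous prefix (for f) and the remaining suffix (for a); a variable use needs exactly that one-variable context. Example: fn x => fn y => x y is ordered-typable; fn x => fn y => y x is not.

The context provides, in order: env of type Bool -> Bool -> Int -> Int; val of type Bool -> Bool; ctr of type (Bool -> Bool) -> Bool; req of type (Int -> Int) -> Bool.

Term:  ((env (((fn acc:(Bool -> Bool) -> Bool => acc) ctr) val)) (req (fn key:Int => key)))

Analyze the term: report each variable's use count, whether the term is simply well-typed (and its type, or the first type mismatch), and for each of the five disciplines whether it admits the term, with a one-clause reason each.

usage: env=1; val=1; ctr=1; req=1; acc (λ-bound)=1; key (λ-bound)=1
uses in reading order: env, acc, ctr, val, req, key
typing: the term checks, with type Int -> Int
ordered ✗ (no ordered split (uses run env, acc, ctr, val, req, key))
linear ✓ (each of env, val, ctr, req, acc, key used exactly once)
affine ✓ (env, val, ctr, req, acc, key: no repeats, contraction unneeded)
relevant ✓ (env, val, ctr, req, acc, key: all used, weakening unneeded)
unrestricted ✓ (typability at Int -> Int is all that's needed)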